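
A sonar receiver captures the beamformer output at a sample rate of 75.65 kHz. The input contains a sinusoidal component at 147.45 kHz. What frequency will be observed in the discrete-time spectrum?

147.45 kHz mod fs = 71.8 kHz.
71.8 kHz > fs/2 = 37.825 kHz, folds to fs − 71.8 kHz = 3.85 kHz.

3.85 kHz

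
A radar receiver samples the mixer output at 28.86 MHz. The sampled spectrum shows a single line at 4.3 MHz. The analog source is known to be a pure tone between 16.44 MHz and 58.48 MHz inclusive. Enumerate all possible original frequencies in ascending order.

24.56 MHz, 33.16 MHz, 53.42 MHz

Frequencies that alias to 4.3 MHz are k·fs ± 4.3 MHz for integer k ≥ 0.
k=0: 4.3 MHz.
k=1: 24.56 MHz, 33.16 MHz.
k=2: 53.42 MHz, 62.02 MHz.
k=3: 82.28 MHz, 90.88 MHz.
Within [16.44 MHz, 58.48 MHz]: 24.56 MHz, 33.16 MHz, 53.42 MHz.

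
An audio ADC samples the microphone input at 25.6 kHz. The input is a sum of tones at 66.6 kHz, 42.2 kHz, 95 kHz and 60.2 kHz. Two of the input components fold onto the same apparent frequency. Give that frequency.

fs/2 = 12.8 kHz.
66.6 kHz mod fs = 15.4 kHz.
15.4 kHz > fs/2 = 12.8 kHz, folds to fs − 15.4 kHz = 10.2 kHz.
42.2 kHz mod fs = 16.6 kHz.
16.6 kHz > fs/2 = 12.8 kHz, folds to fs − 16.6 kHz = 9 kHz.
95 kHz mod fs = 18.2 kHz.
18.2 kHz > fs/2 = 12.8 kHz, folds to fs − 18.2 kHz = 7.4 kHz.
60.2 kHz mod fs = 9 kHz.
9 kHz ≤ fs/2 = 12.8 kHz, appears at 9 kHz.
42.2 kHz and 60.2 kHz both map to 9 kHz.

9 kHz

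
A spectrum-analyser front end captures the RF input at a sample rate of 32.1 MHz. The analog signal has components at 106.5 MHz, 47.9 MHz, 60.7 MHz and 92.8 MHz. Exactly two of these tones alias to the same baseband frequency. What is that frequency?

fs/2 = 16.05 MHz.
106.5 MHz mod fs = 10.2 MHz.
10.2 MHz ≤ fs/2 = 16.05 MHz, appears at 10.2 MHz.
47.9 MHz mod fs = 15.8 MHz.
15.8 MHz ≤ fs/2 = 16.05 MHz, appears at 15.8 MHz.
60.7 MHz mod fs = 28.6 MHz.
28.6 MHz > fs/2 = 16.05 MHz, folds to fs − 28.6 MHz = 3.5 MHz.
92.8 MHz mod fs = 28.6 MHz.
28.6 MHz > fs/2 = 16.05 MHz, folds to fs − 28.6 MHz = 3.5 MHz.
60.7 MHz and 92.8 MHz both map to 3.5 MHz.

3.5 MHz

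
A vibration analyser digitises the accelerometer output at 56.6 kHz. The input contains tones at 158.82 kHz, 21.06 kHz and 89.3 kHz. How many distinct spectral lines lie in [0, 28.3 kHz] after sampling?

3

fs/2 = 28.3 kHz.
158.82 kHz mod fs = 45.62 kHz.
45.62 kHz > fs/2 = 28.3 kHz, folds to fs − 45.62 kHz = 10.98 kHz.
21.06 kHz ≤ fs/2 = 28.3 kHz, passes unchanged.
89.3 kHz mod fs = 32.7 kHz.
32.7 kHz > fs/2 = 28.3 kHz, folds to fs − 32.7 kHz = 23.9 kHz.
Distinct values: {10.98 kHz, 21.06 kHz, 23.9 kHz} → 3.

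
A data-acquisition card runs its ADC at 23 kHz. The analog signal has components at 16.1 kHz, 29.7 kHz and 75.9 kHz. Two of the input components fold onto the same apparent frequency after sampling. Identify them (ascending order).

fs/2 = 11.5 kHz.
16.1 kHz > fs/2 = 11.5 kHz, folds to fs − 16.1 kHz = 6.9 kHz.
29.7 kHz mod fs = 6.7 kHz.
6.7 kHz ≤ fs/2 = 11.5 kHz, appears at 6.7 kHz.
75.9 kHz mod fs = 6.9 kHz.
6.9 kHz ≤ fs/2 = 11.5 kHz, appears at 6.9 kHz.
16.1 kHz and 75.9 kHz both map to 6.9 kHz.

16.1 kHz, 75.9 kHz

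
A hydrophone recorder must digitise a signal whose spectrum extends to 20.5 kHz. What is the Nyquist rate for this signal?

41 kHz

Nyquist rate = 2 × 20.5 kHz = 41 kHz.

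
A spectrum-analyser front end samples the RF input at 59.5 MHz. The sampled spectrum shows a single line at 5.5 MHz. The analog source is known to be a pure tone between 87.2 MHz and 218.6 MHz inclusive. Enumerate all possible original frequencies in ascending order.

Frequencies that alias to 5.5 MHz are k·fs ± 5.5 MHz for integer k ≥ 0.
k=0: 5.5 MHz.
k=1: 54 MHz, 65 MHz.
k=2: 113.5 MHz, 124.5 MHz.
k=3: 173 MHz, 184 MHz.
k=4: 232.5 MHz, 243.5 MHz.
Within [87.2 MHz, 218.6 MHz]: 113.5 MHz, 124.5 MHz, 173 MHz, 184 MHz.

113.5 MHz, 124.5 MHz, 173 MHz, 184 MHz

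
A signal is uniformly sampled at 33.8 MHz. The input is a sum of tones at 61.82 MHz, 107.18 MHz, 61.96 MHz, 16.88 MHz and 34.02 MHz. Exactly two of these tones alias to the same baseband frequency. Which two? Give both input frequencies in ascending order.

61.82 MHz, 107.18 MHz

fs/2 = 16.9 MHz.
61.82 MHz mod fs = 28.02 MHz.
28.02 MHz > fs/2 = 16.9 MHz, folds to fs − 28.02 MHz = 5.78 MHz.
107.18 MHz mod fs = 5.78 MHz.
5.78 MHz ≤ fs/2 = 16.9 MHz, appears at 5.78 MHz.
61.96 MHz mod fs = 28.16 MHz.
28.16 MHz > fs/2 = 16.9 MHz, folds to fs − 28.16 MHz = 5.64 MHz.
16.88 MHz ≤ fs/2 = 16.9 MHz, passes unchanged.
34.02 MHz mod fs = 0.22 MHz.
0.22 MHz ≤ fs/2 = 16.9 MHz, appears at 0.22 MHz.
61.82 MHz and 107.18 MHz both map to 5.78 MHz.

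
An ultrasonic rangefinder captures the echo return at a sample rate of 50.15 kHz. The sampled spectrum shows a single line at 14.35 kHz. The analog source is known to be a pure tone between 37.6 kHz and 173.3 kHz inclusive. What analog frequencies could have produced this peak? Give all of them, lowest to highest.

Frequencies that alias to 14.35 kHz are k·fs ± 14.35 kHz for integer k ≥ 0.
k=0: 14.35 kHz.
k=1: 35.8 kHz, 64.5 kHz.
k=2: 85.95 kHz, 114.65 kHz.
k=3: 136.1 kHz, 164.8 kHz.
k=4: 186.25 kHz, 214.95 kHz.
Within [37.6 kHz, 173.3 kHz]: 64.5 kHz, 85.95 kHz, 114.65 kHz, 136.1 kHz, 164.8 kHz.

64.5 kHz, 85.95 kHz, 114.65 kHz, 136.1 kHz, 164.8 kHz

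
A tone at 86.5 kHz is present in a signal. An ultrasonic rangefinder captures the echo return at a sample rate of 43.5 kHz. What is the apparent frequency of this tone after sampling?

0.5 kHz

86.5 kHz mod fs = 43 kHz.
43 kHz > fs/2 = 21.75 kHz, folds to fs − 43 kHz = 0.5 kHz.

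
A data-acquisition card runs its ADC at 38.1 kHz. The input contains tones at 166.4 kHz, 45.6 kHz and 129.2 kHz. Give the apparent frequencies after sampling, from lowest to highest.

7.5 kHz, 14 kHz, 14.9 kHz

fs/2 = 19.05 kHz.
166.4 kHz mod fs = 14 kHz.
14 kHz ≤ fs/2 = 19.05 kHz, appears at 14 kHz.
45.6 kHz mod fs = 7.5 kHz.
7.5 kHz ≤ fs/2 = 19.05 kHz, appears at 7.5 kHz.
129.2 kHz mod fs = 14.9 kHz.
14.9 kHz ≤ fs/2 = 19.05 kHz, appears at 14.9 kHz.
Distinct values: {7.5 kHz, 14 kHz, 14.9 kHz}.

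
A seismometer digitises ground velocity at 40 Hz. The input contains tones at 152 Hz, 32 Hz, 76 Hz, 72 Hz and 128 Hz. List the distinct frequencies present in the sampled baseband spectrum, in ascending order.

fs/2 = 20 Hz.
152 Hz mod fs = 32 Hz.
32 Hz > fs/2 = 20 Hz, folds to fs − 32 Hz = 8 Hz.
32 Hz > fs/2 = 20 Hz, folds to fs − 32 Hz = 8 Hz.
76 Hz mod fs = 36 Hz.
36 Hz > fs/2 = 20 Hz, folds to fs − 36 Hz = 4 Hz.
72 Hz mod fs = 32 Hz.
32 Hz > fs/2 = 20 Hz, folds to fs − 32 Hz = 8 Hz.
128 Hz mod fs = 8 Hz.
8 Hz ≤ fs/2 = 20 Hz, appears at 8 Hz.
Distinct values: {4 Hz, 8 Hz}.

4 Hz, 8 Hz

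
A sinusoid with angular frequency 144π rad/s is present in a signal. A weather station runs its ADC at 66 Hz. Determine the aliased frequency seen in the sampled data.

6 Hz

ω = 144π rad/s → f = ω/(2π) = 72 Hz.
72 Hz mod fs = 6 Hz.
6 Hz ≤ fs/2 = 33 Hz, appears at 6 Hz.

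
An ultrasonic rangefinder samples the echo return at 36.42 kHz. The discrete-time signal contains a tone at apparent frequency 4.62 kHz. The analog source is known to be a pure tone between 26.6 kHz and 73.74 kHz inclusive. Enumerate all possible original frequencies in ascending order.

31.8 kHz, 41.04 kHz, 68.22 kHz

Frequencies that alias to 4.62 kHz are k·fs ± 4.62 kHz for integer k ≥ 0.
k=0: 4.62 kHz.
k=1: 31.8 kHz, 41.04 kHz.
k=2: 68.22 kHz, 77.46 kHz.
k=3: 104.64 kHz, 113.88 kHz.
Within [26.6 kHz, 73.74 kHz]: 31.8 kHz, 41.04 kHz, 68.22 kHz.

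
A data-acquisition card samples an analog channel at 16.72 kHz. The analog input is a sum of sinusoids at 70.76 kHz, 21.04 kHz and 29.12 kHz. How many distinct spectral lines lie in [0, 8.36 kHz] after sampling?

2

fs/2 = 8.36 kHz.
70.76 kHz mod fs = 3.88 kHz.
3.88 kHz ≤ fs/2 = 8.36 kHz, appears at 3.88 kHz.
21.04 kHz mod fs = 4.32 kHz.
4.32 kHz ≤ fs/2 = 8.36 kHz, appears at 4.32 kHz.
29.12 kHz mod fs = 12.4 kHz.
12.4 kHz > fs/2 = 8.36 kHz, folds to fs − 12.4 kHz = 4.32 kHz.
Distinct values: {3.88 kHz, 4.32 kHz} → 2.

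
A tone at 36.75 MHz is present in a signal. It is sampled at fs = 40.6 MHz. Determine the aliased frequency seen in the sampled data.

36.75 MHz > fs/2 = 20.3 MHz, folds to fs − 36.75 MHz = 3.85 MHz.

3.85 MHz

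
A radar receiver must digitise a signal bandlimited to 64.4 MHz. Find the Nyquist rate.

128.8 MHz

Nyquist rate = 2 × 64.4 MHz = 128.8 MHz.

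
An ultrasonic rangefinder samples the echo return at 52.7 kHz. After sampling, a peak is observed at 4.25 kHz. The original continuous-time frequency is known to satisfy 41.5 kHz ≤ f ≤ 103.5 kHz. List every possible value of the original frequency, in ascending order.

48.45 kHz, 56.95 kHz, 101.15 kHz

Frequencies that alias to 4.25 kHz are k·fs ± 4.25 kHz for integer k ≥ 0.
k=0: 4.25 kHz.
k=1: 48.45 kHz, 56.95 kHz.
k=2: 101.15 kHz, 109.65 kHz.
k=3: 153.85 kHz, 162.35 kHz.
Within [41.5 kHz, 103.5 kHz]: 48.45 kHz, 56.95 kHz, 101.15 kHz.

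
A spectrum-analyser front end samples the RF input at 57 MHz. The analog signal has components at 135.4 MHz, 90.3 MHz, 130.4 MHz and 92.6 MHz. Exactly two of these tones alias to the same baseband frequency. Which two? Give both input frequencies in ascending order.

92.6 MHz, 135.4 MHz

fs/2 = 28.5 MHz.
135.4 MHz mod fs = 21.4 MHz.
21.4 MHz ≤ fs/2 = 28.5 MHz, appears at 21.4 MHz.
90.3 MHz mod fs = 33.3 MHz.
33.3 MHz > fs/2 = 28.5 MHz, folds to fs − 33.3 MHz = 23.7 MHz.
130.4 MHz mod fs = 16.4 MHz.
16.4 MHz ≤ fs/2 = 28.5 MHz, appears at 16.4 MHz.
92.6 MHz mod fs = 35.6 MHz.
35.6 MHz > fs/2 = 28.5 MHz, folds to fs − 35.6 MHz = 21.4 MHz.
92.6 MHz and 135.4 MHz both map to 21.4 MHz.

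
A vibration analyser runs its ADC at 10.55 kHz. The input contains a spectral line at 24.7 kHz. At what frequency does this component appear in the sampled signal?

3.6 kHz

24.7 kHz mod fs = 3.6 kHz.
3.6 kHz ≤ fs/2 = 5.275 kHz, appears at 3.6 kHz.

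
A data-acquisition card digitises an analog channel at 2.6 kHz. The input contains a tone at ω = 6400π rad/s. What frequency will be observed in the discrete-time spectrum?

ω = 6400π rad/s → f = ω/(2π) = 3200 Hz = 3.2 kHz.
3.2 kHz mod fs = 0.6 kHz.
0.6 kHz ≤ fs/2 = 1.3 kHz, appears at 0.6 kHz.

0.6 kHz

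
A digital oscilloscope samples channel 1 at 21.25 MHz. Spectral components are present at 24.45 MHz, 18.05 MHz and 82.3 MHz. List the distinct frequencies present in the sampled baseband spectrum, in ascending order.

fs/2 = 10.625 MHz.
24.45 MHz mod fs = 3.2 MHz.
3.2 MHz ≤ fs/2 = 10.625 MHz, appears at 3.2 MHz.
18.05 MHz > fs/2 = 10.625 MHz, folds to fs − 18.05 MHz = 3.2 MHz.
82.3 MHz mod fs = 18.55 MHz.
18.55 MHz > fs/2 = 10.625 MHz, folds to fs − 18.55 MHz = 2.7 MHz.
Distinct values: {2.7 MHz, 3.2 MHz}.

2.7 MHz, 3.2 MHz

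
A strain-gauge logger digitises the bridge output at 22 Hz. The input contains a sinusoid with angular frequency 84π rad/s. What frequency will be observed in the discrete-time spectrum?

ω = 84π rad/s → f = ω/(2π) = 42 Hz.
42 Hz mod fs = 20 Hz.
20 Hz > fs/2 = 11 Hz, folds to fs − 20 Hz = 2 Hz.

2 Hz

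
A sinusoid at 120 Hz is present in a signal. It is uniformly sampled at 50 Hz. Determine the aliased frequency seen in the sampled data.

120 Hz mod fs = 20 Hz.
20 Hz ≤ fs/2 = 25 Hz, appears at 20 Hz.

20 Hz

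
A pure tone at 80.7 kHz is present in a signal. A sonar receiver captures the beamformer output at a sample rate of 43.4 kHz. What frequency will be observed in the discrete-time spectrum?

80.7 kHz mod fs = 37.3 kHz.
37.3 kHz > fs/2 = 21.7 kHz, folds to fs − 37.3 kHz = 6.1 kHz.

6.1 kHz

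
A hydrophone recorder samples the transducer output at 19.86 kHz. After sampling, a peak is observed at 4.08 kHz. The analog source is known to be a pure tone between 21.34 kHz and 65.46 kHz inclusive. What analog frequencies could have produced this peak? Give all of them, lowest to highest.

Frequencies that alias to 4.08 kHz are k·fs ± 4.08 kHz for integer k ≥ 0.
k=0: 4.08 kHz.
k=1: 15.78 kHz, 23.94 kHz.
k=2: 35.64 kHz, 43.8 kHz.
k=3: 55.5 kHz, 63.66 kHz.
k=4: 75.36 kHz, 83.52 kHz.
Within [21.34 kHz, 65.46 kHz]: 23.94 kHz, 35.64 kHz, 43.8 kHz, 55.5 kHz, 63.66 kHz.

23.94 kHz, 35.64 kHz, 43.8 kHz, 55.5 kHz, 63.66 kHz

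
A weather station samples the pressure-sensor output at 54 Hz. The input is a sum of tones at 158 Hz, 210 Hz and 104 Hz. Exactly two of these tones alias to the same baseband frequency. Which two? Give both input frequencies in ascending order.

104 Hz, 158 Hz

fs/2 = 27 Hz.
158 Hz mod fs = 50 Hz.
50 Hz > fs/2 = 27 Hz, folds to fs − 50 Hz = 4 Hz.
210 Hz mod fs = 48 Hz.
48 Hz > fs/2 = 27 Hz, folds to fs − 48 Hz = 6 Hz.
104 Hz mod fs = 50 Hz.
50 Hz > fs/2 = 27 Hz, folds to fs − 50 Hz = 4 Hz.
104 Hz and 158 Hz both map to 4 Hz.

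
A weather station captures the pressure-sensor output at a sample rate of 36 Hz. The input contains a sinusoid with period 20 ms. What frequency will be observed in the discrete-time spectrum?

14 Hz

T = 20 ms → f = 1/T = 50 Hz.
50 Hz mod fs = 14 Hz.
14 Hz ≤ fs/2 = 18 Hz, appears at 14 Hz.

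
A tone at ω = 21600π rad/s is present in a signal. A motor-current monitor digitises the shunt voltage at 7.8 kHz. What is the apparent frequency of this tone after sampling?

ω = 21600π rad/s → f = ω/(2π) = 10800 Hz = 10.8 kHz.
10.8 kHz mod fs = 3 kHz.
3 kHz ≤ fs/2 = 3.9 kHz, appears at 3 kHz.

3 kHz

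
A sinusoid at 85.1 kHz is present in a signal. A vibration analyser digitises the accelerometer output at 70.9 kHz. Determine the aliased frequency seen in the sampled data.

85.1 kHz mod fs = 14.2 kHz.
14.2 kHz ≤ fs/2 = 35.45 kHz, appears at 14.2 kHz.

14.2 kHz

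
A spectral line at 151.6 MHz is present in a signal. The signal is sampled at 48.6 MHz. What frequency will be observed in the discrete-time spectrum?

151.6 MHz mod fs = 5.8 MHz.
5.8 MHz ≤ fs/2 = 24.3 MHz, appears at 5.8 MHz.

5.8 MHz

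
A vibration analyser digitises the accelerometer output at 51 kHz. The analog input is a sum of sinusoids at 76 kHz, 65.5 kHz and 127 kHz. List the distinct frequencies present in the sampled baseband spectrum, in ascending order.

fs/2 = 25.5 kHz.
76 kHz mod fs = 25 kHz.
25 kHz ≤ fs/2 = 25.5 kHz, appears at 25 kHz.
65.5 kHz mod fs = 14.5 kHz.
14.5 kHz ≤ fs/2 = 25.5 kHz, appears at 14.5 kHz.
127 kHz mod fs = 25 kHz.
25 kHz ≤ fs/2 = 25.5 kHz, appears at 25 kHz.
Distinct values: {14.5 kHz, 25 kHz}.

14.5 kHz, 25 kHz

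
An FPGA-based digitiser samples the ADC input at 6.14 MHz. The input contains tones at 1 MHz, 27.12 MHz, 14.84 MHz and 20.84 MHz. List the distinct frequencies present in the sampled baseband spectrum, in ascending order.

fs/2 = 3.07 MHz.
1 MHz ≤ fs/2 = 3.07 MHz, passes unchanged.
27.12 MHz mod fs = 2.56 MHz.
2.56 MHz ≤ fs/2 = 3.07 MHz, appears at 2.56 MHz.
14.84 MHz mod fs = 2.56 MHz.
2.56 MHz ≤ fs/2 = 3.07 MHz, appears at 2.56 MHz.
20.84 MHz mod fs = 2.42 MHz.
2.42 MHz ≤ fs/2 = 3.07 MHz, appears at 2.42 MHz.
Distinct values: {1 MHz, 2.42 MHz, 2.56 MHz}.

1 MHz, 2.42 MHz, 2.56 MHz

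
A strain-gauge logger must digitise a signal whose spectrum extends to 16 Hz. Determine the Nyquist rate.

Nyquist rate = 2 × 16 Hz = 32 Hz.

32 Hz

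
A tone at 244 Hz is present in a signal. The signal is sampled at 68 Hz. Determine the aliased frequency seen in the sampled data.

28 Hz

244 Hz mod fs = 40 Hz.
40 Hz > fs/2 = 34 Hz, folds to fs − 40 Hz = 28 Hz.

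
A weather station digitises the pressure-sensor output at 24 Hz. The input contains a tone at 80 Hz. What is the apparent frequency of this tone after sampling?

8 Hz

80 Hz mod fs = 8 Hz.
8 Hz ≤ fs/2 = 12 Hz, appears at 8 Hz.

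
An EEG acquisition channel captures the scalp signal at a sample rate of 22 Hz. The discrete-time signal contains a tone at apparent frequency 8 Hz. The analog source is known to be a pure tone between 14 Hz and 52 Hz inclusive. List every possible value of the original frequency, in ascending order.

Frequencies that alias to 8 Hz are k·fs ± 8 Hz for integer k ≥ 0.
k=0: 8 Hz.
k=1: 14 Hz, 30 Hz.
k=2: 36 Hz, 52 Hz.
k=3: 58 Hz, 74 Hz.
Within [14 Hz, 52 Hz]: 14 Hz, 30 Hz, 36 Hz, 52 Hz.

14 Hz, 30 Hz, 36 Hz, 52 Hz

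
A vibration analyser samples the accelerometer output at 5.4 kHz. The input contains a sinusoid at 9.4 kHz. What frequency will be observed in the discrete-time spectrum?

1.4 kHz

9.4 kHz mod fs = 4 kHz.
4 kHz > fs/2 = 2.7 kHz, folds to fs − 4 kHz = 1.4 kHz.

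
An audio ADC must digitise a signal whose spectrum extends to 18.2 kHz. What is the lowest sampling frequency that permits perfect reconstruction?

Nyquist rate = 2 × 18.2 kHz = 36.4 kHz.

36.4 kHz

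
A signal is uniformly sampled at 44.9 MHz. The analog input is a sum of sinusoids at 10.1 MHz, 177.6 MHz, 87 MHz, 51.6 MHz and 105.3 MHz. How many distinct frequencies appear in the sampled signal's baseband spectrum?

fs/2 = 22.45 MHz.
10.1 MHz ≤ fs/2 = 22.45 MHz, passes unchanged.
177.6 MHz mod fs = 42.9 MHz.
42.9 MHz > fs/2 = 22.45 MHz, folds to fs − 42.9 MHz = 2 MHz.
87 MHz mod fs = 42.1 MHz.
42.1 MHz > fs/2 = 22.45 MHz, folds to fs − 42.1 MHz = 2.8 MHz.
51.6 MHz mod fs = 6.7 MHz.
6.7 MHz ≤ fs/2 = 22.45 MHz, appears at 6.7 MHz.
105.3 MHz mod fs = 15.5 MHz.
15.5 MHz ≤ fs/2 = 22.45 MHz, appears at 15.5 MHz.
Distinct values: {2 MHz, 2.8 MHz, 6.7 MHz, 10.1 MHz, 15.5 MHz} → 5.

5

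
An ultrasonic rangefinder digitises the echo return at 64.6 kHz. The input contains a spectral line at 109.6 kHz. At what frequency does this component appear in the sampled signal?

109.6 kHz mod fs = 45 kHz.
45 kHz > fs/2 = 32.3 kHz, folds to fs − 45 kHz = 19.6 kHz.

19.6 kHz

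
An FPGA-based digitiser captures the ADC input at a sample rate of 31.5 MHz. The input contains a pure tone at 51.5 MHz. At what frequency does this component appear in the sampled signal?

11.5 MHz

51.5 MHz mod fs = 20 MHz.
20 MHz > fs/2 = 15.75 MHz, folds to fs − 20 MHz = 11.5 MHz.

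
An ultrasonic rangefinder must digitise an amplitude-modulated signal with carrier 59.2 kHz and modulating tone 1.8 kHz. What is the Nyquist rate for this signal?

122 kHz

AM sidebands sit at fc ± fm = 57.4 kHz and 61 kHz.
Highest-frequency component: 61 kHz.
Nyquist rate = 2 × 61 kHz = 122 kHz.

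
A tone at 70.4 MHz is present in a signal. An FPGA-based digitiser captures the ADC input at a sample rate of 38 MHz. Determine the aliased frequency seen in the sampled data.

5.6 MHz

70.4 MHz mod fs = 32.4 MHz.
32.4 MHz > fs/2 = 19 MHz, folds to fs − 32.4 MHz = 5.6 MHz.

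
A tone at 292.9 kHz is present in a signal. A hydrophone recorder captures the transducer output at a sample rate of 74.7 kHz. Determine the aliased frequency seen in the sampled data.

5.9 kHz

292.9 kHz mod fs = 68.8 kHz.
68.8 kHz > fs/2 = 37.35 kHz, folds to fs − 68.8 kHz = 5.9 kHz.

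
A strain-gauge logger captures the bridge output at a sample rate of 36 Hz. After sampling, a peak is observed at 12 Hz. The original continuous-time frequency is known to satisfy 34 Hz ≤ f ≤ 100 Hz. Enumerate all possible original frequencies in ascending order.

Frequencies that alias to 12 Hz are k·fs ± 12 Hz for integer k ≥ 0.
k=0: 12 Hz.
k=1: 24 Hz, 48 Hz.
k=2: 60 Hz, 84 Hz.
k=3: 96 Hz, 120 Hz.
k=4: 132 Hz, 156 Hz.
Within [34 Hz, 100 Hz]: 48 Hz, 60 Hz, 84 Hz, 96 Hz.

48 Hz, 60 Hz, 84 Hz, 96 Hz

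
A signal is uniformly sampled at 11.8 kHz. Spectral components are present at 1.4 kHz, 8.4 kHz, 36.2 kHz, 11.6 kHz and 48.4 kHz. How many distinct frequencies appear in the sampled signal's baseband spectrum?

fs/2 = 5.9 kHz.
1.4 kHz ≤ fs/2 = 5.9 kHz, passes unchanged.
8.4 kHz > fs/2 = 5.9 kHz, folds to fs − 8.4 kHz = 3.4 kHz.
36.2 kHz mod fs = 0.8 kHz.
0.8 kHz ≤ fs/2 = 5.9 kHz, appears at 0.8 kHz.
11.6 kHz > fs/2 = 5.9 kHz, folds to fs − 11.6 kHz = 0.2 kHz.
48.4 kHz mod fs = 1.2 kHz.
1.2 kHz ≤ fs/2 = 5.9 kHz, appears at 1.2 kHz.
Distinct values: {0.2 kHz, 0.8 kHz, 1.2 kHz, 1.4 kHz, 3.4 kHz} → 5.

5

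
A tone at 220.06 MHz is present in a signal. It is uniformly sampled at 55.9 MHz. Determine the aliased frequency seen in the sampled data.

220.06 MHz mod fs = 52.36 MHz.
52.36 MHz > fs/2 = 27.95 MHz, folds to fs − 52.36 MHz = 3.54 MHz.

3.54 MHz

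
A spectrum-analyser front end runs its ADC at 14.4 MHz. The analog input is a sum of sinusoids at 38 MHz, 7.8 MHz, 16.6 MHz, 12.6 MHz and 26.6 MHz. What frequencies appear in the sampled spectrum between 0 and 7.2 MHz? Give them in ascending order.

fs/2 = 7.2 MHz.
38 MHz mod fs = 9.2 MHz.
9.2 MHz > fs/2 = 7.2 MHz, folds to fs − 9.2 MHz = 5.2 MHz.
7.8 MHz > fs/2 = 7.2 MHz, folds to fs − 7.8 MHz = 6.6 MHz.
16.6 MHz mod fs = 2.2 MHz.
2.2 MHz ≤ fs/2 = 7.2 MHz, appears at 2.2 MHz.
12.6 MHz > fs/2 = 7.2 MHz, folds to fs − 12.6 MHz = 1.8 MHz.
26.6 MHz mod fs = 12.2 MHz.
12.2 MHz > fs/2 = 7.2 MHz, folds to fs − 12.2 MHz = 2.2 MHz.
Distinct values: {1.8 MHz, 2.2 MHz, 5.2 MHz, 6.6 MHz}.

1.8 MHz, 2.2 MHz, 5.2 MHz, 6.6 MHz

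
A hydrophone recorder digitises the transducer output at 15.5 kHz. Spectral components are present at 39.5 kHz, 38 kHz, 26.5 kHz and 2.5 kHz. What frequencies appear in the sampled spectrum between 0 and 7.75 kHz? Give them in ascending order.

2.5 kHz, 4.5 kHz, 7 kHz

fs/2 = 7.75 kHz.
39.5 kHz mod fs = 8.5 kHz.
8.5 kHz > fs/2 = 7.75 kHz, folds to fs − 8.5 kHz = 7 kHz.
38 kHz mod fs = 7 kHz.
7 kHz ≤ fs/2 = 7.75 kHz, appears at 7 kHz.
26.5 kHz mod fs = 11 kHz.
11 kHz > fs/2 = 7.75 kHz, folds to fs − 11 kHz = 4.5 kHz.
2.5 kHz ≤ fs/2 = 7.75 kHz, passes unchanged.
Distinct values: {2.5 kHz, 4.5 kHz, 7 kHz}.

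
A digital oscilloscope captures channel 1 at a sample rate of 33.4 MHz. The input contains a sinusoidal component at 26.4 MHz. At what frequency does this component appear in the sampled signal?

26.4 MHz > fs/2 = 16.7 MHz, folds to fs − 26.4 MHz = 7 MHz.

7 MHz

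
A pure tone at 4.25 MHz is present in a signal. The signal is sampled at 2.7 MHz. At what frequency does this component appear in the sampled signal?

4.25 MHz mod fs = 1.55 MHz.
1.55 MHz > fs/2 = 1.35 MHz, folds to fs − 1.55 MHz = 1.15 MHz.

1.15 MHz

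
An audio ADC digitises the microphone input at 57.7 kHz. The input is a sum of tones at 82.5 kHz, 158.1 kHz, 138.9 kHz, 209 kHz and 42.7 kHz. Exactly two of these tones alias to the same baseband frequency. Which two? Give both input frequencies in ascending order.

fs/2 = 28.85 kHz.
82.5 kHz mod fs = 24.8 kHz.
24.8 kHz ≤ fs/2 = 28.85 kHz, appears at 24.8 kHz.
158.1 kHz mod fs = 42.7 kHz.
42.7 kHz > fs/2 = 28.85 kHz, folds to fs − 42.7 kHz = 15 kHz.
138.9 kHz mod fs = 23.5 kHz.
23.5 kHz ≤ fs/2 = 28.85 kHz, appears at 23.5 kHz.
209 kHz mod fs = 35.9 kHz.
35.9 kHz > fs/2 = 28.85 kHz, folds to fs − 35.9 kHz = 21.8 kHz.
42.7 kHz > fs/2 = 28.85 kHz, folds to fs − 42.7 kHz = 15 kHz.
42.7 kHz and 158.1 kHz both map to 15 kHz.

42.7 kHz, 158.1 kHz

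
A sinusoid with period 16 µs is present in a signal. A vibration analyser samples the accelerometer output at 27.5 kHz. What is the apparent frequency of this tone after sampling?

T = 16 µs → f = 1/T = 62.5 kHz.
62.5 kHz mod fs = 7.5 kHz.
7.5 kHz ≤ fs/2 = 13.75 kHz, appears at 7.5 kHz.

7.5 kHz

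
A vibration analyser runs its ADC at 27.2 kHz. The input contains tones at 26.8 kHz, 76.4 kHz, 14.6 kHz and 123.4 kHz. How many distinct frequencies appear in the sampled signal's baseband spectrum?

fs/2 = 13.6 kHz.
26.8 kHz > fs/2 = 13.6 kHz, folds to fs − 26.8 kHz = 0.4 kHz.
76.4 kHz mod fs = 22 kHz.
22 kHz > fs/2 = 13.6 kHz, folds to fs − 22 kHz = 5.2 kHz.
14.6 kHz > fs/2 = 13.6 kHz, folds to fs − 14.6 kHz = 12.6 kHz.
123.4 kHz mod fs = 14.6 kHz.
14.6 kHz > fs/2 = 13.6 kHz, folds to fs − 14.6 kHz = 12.6 kHz.
Distinct values: {0.4 kHz, 5.2 kHz, 12.6 kHz} → 3.

3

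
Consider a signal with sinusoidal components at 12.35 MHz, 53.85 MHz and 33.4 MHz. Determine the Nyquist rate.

107.7 MHz

Highest-frequency component: 53.85 MHz.
Nyquist rate = 2 × 53.85 MHz = 107.7 MHz.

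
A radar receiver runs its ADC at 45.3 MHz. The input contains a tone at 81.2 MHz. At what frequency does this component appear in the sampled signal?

9.4 MHz

81.2 MHz mod fs = 35.9 MHz.
35.9 MHz > fs/2 = 22.65 MHz, folds to fs − 35.9 MHz = 9.4 MHz.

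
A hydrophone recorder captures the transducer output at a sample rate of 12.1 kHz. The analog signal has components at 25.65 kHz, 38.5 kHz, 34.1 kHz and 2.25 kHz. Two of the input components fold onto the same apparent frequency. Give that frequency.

fs/2 = 6.05 kHz.
25.65 kHz mod fs = 1.45 kHz.
1.45 kHz ≤ fs/2 = 6.05 kHz, appears at 1.45 kHz.
38.5 kHz mod fs = 2.2 kHz.
2.2 kHz ≤ fs/2 = 6.05 kHz, appears at 2.2 kHz.
34.1 kHz mod fs = 9.9 kHz.
9.9 kHz > fs/2 = 6.05 kHz, folds to fs − 9.9 kHz = 2.2 kHz.
2.25 kHz ≤ fs/2 = 6.05 kHz, passes unchanged.
34.1 kHz and 38.5 kHz both map to 2.2 kHz.

2.2 kHz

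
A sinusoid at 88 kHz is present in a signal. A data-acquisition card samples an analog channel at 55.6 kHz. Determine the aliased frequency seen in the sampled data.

88 kHz mod fs = 32.4 kHz.
32.4 kHz > fs/2 = 27.8 kHz, folds to fs − 32.4 kHz = 23.2 kHz.

23.2 kHz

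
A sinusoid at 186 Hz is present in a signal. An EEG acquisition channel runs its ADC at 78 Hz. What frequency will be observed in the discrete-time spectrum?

30 Hz

186 Hz mod fs = 30 Hz.
30 Hz ≤ fs/2 = 39 Hz, appears at 30 Hz.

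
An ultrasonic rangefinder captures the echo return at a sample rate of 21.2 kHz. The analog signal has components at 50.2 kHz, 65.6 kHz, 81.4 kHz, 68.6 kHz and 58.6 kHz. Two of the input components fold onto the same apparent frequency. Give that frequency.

fs/2 = 10.6 kHz.
50.2 kHz mod fs = 7.8 kHz.
7.8 kHz ≤ fs/2 = 10.6 kHz, appears at 7.8 kHz.
65.6 kHz mod fs = 2 kHz.
2 kHz ≤ fs/2 = 10.6 kHz, appears at 2 kHz.
81.4 kHz mod fs = 17.8 kHz.
17.8 kHz > fs/2 = 10.6 kHz, folds to fs − 17.8 kHz = 3.4 kHz.
68.6 kHz mod fs = 5 kHz.
5 kHz ≤ fs/2 = 10.6 kHz, appears at 5 kHz.
58.6 kHz mod fs = 16.2 kHz.
16.2 kHz > fs/2 = 10.6 kHz, folds to fs − 16.2 kHz = 5 kHz.
58.6 kHz and 68.6 kHz both map to 5 kHz.

5 kHz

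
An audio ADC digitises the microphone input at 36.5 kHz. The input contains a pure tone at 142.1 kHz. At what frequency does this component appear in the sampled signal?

3.9 kHz

142.1 kHz mod fs = 32.6 kHz.
32.6 kHz > fs/2 = 18.25 kHz, folds to fs − 32.6 kHz = 3.9 kHz.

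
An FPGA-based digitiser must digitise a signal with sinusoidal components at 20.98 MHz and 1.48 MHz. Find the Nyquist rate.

41.96 MHz

Highest-frequency component: 20.98 MHz.
Nyquist rate = 2 × 20.98 MHz = 41.96 MHz.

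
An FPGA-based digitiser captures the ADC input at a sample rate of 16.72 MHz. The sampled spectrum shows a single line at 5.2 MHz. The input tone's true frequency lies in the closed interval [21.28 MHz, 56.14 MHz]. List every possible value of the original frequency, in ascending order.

Frequencies that alias to 5.2 MHz are k·fs ± 5.2 MHz for integer k ≥ 0.
k=0: 5.2 MHz.
k=1: 11.52 MHz, 21.92 MHz.
k=2: 28.24 MHz, 38.64 MHz.
k=3: 44.96 MHz, 55.36 MHz.
k=4: 61.68 MHz, 72.08 MHz.
Within [21.28 MHz, 56.14 MHz]: 21.92 MHz, 28.24 MHz, 38.64 MHz, 44.96 MHz, 55.36 MHz.

21.92 MHz, 28.24 MHz, 38.64 MHz, 44.96 MHz, 55.36 MHz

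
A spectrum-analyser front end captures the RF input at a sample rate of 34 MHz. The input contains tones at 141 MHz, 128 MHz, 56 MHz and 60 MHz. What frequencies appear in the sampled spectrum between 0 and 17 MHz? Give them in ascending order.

fs/2 = 17 MHz.
141 MHz mod fs = 5 MHz.
5 MHz ≤ fs/2 = 17 MHz, appears at 5 MHz.
128 MHz mod fs = 26 MHz.
26 MHz > fs/2 = 17 MHz, folds to fs − 26 MHz = 8 MHz.
56 MHz mod fs = 22 MHz.
22 MHz > fs/2 = 17 MHz, folds to fs − 22 MHz = 12 MHz.
60 MHz mod fs = 26 MHz.
26 MHz > fs/2 = 17 MHz, folds to fs − 26 MHz = 8 MHz.
Distinct values: {5 MHz, 8 MHz, 12 MHz}.

5 MHz, 8 MHz, 12 MHz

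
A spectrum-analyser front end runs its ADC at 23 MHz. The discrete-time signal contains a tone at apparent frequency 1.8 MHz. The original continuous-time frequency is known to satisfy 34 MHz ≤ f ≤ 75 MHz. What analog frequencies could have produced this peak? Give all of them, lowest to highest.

Frequencies that alias to 1.8 MHz are k·fs ± 1.8 MHz for integer k ≥ 0.
k=0: 1.8 MHz.
k=1: 21.2 MHz, 24.8 MHz.
k=2: 44.2 MHz, 47.8 MHz.
k=3: 67.2 MHz, 70.8 MHz.
k=4: 90.2 MHz, 93.8 MHz.
Within [34 MHz, 75 MHz]: 44.2 MHz, 47.8 MHz, 67.2 MHz, 70.8 MHz.

44.2 MHz, 47.8 MHz, 67.2 MHz, 70.8 MHz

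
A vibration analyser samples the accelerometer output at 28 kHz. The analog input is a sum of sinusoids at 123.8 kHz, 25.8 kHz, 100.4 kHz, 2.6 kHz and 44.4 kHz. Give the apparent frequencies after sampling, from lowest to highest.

fs/2 = 14 kHz.
123.8 kHz mod fs = 11.8 kHz.
11.8 kHz ≤ fs/2 = 14 kHz, appears at 11.8 kHz.
25.8 kHz > fs/2 = 14 kHz, folds to fs − 25.8 kHz = 2.2 kHz.
100.4 kHz mod fs = 16.4 kHz.
16.4 kHz > fs/2 = 14 kHz, folds to fs − 16.4 kHz = 11.6 kHz.
2.6 kHz ≤ fs/2 = 14 kHz, passes unchanged.
44.4 kHz mod fs = 16.4 kHz.
16.4 kHz > fs/2 = 14 kHz, folds to fs − 16.4 kHz = 11.6 kHz.
Distinct values: {2.2 kHz, 2.6 kHz, 11.6 kHz, 11.8 kHz}.

2.2 kHz, 2.6 kHz, 11.6 kHz, 11.8 kHz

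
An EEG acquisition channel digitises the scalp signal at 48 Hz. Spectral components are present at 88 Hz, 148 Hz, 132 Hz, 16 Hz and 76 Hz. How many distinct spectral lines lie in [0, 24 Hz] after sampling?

5

fs/2 = 24 Hz.
88 Hz mod fs = 40 Hz.
40 Hz > fs/2 = 24 Hz, folds to fs − 40 Hz = 8 Hz.
148 Hz mod fs = 4 Hz.
4 Hz ≤ fs/2 = 24 Hz, appears at 4 Hz.
132 Hz mod fs = 36 Hz.
36 Hz > fs/2 = 24 Hz, folds to fs − 36 Hz = 12 Hz.
16 Hz ≤ fs/2 = 24 Hz, passes unchanged.
76 Hz mod fs = 28 Hz.
28 Hz > fs/2 = 24 Hz, folds to fs − 28 Hz = 20 Hz.
Distinct values: {4 Hz, 8 Hz, 12 Hz, 16 Hz, 20 Hz} → 5.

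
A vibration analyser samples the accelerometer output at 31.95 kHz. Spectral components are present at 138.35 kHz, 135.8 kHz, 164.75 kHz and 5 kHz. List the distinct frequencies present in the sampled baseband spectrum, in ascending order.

5 kHz, 8 kHz, 10.55 kHz

fs/2 = 15.975 kHz.
138.35 kHz mod fs = 10.55 kHz.
10.55 kHz ≤ fs/2 = 15.975 kHz, appears at 10.55 kHz.
135.8 kHz mod fs = 8 kHz.
8 kHz ≤ fs/2 = 15.975 kHz, appears at 8 kHz.
164.75 kHz mod fs = 5 kHz.
5 kHz ≤ fs/2 = 15.975 kHz, appears at 5 kHz.
5 kHz ≤ fs/2 = 15.975 kHz, passes unchanged.
Distinct values: {5 kHz, 8 kHz, 10.55 kHz}.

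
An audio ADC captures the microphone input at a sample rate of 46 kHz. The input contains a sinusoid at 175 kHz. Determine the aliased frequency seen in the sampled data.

175 kHz mod fs = 37 kHz.
37 kHz > fs/2 = 23 kHz, folds to fs − 37 kHz = 9 kHz.

9 kHz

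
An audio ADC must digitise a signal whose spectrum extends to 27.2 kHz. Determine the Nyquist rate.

54.4 kHz

Nyquist rate = 2 × 27.2 kHz = 54.4 kHz.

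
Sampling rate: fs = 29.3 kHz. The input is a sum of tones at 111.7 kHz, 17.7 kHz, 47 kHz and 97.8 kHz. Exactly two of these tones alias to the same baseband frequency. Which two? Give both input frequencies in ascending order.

17.7 kHz, 47 kHz

fs/2 = 14.65 kHz.
111.7 kHz mod fs = 23.8 kHz.
23.8 kHz > fs/2 = 14.65 kHz, folds to fs − 23.8 kHz = 5.5 kHz.
17.7 kHz > fs/2 = 14.65 kHz, folds to fs − 17.7 kHz = 11.6 kHz.
47 kHz mod fs = 17.7 kHz.
17.7 kHz > fs/2 = 14.65 kHz, folds to fs − 17.7 kHz = 11.6 kHz.
97.8 kHz mod fs = 9.9 kHz.
9.9 kHz ≤ fs/2 = 14.65 kHz, appears at 9.9 kHz.
17.7 kHz and 47 kHz both map to 11.6 kHz.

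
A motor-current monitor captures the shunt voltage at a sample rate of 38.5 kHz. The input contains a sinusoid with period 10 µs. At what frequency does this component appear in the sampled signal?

15.5 kHz

T = 10 µs → f = 1/T = 100 kHz.
100 kHz mod fs = 23 kHz.
23 kHz > fs/2 = 19.25 kHz, folds to fs − 23 kHz = 15.5 kHz.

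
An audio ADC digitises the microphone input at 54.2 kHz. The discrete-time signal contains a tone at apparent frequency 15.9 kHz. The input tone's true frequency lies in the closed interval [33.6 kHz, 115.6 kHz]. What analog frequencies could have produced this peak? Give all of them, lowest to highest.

38.3 kHz, 70.1 kHz, 92.5 kHz

Frequencies that alias to 15.9 kHz are k·fs ± 15.9 kHz for integer k ≥ 0.
k=0: 15.9 kHz.
k=1: 38.3 kHz, 70.1 kHz.
k=2: 92.5 kHz, 124.3 kHz.
k=3: 146.7 kHz, 178.5 kHz.
Within [33.6 kHz, 115.6 kHz]: 38.3 kHz, 70.1 kHz, 92.5 kHz.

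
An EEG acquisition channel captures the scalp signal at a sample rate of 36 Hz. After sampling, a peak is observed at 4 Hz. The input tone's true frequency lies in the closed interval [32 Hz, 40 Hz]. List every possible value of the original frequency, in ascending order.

32 Hz, 40 Hz

Frequencies that alias to 4 Hz are k·fs ± 4 Hz for integer k ≥ 0.
k=0: 4 Hz.
k=1: 32 Hz, 40 Hz.
k=2: 68 Hz, 76 Hz.
Within [32 Hz, 40 Hz]: 32 Hz, 40 Hz.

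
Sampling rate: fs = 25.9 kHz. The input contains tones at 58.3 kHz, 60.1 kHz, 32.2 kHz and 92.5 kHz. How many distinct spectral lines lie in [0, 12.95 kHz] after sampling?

4

fs/2 = 12.95 kHz.
58.3 kHz mod fs = 6.5 kHz.
6.5 kHz ≤ fs/2 = 12.95 kHz, appears at 6.5 kHz.
60.1 kHz mod fs = 8.3 kHz.
8.3 kHz ≤ fs/2 = 12.95 kHz, appears at 8.3 kHz.
32.2 kHz mod fs = 6.3 kHz.
6.3 kHz ≤ fs/2 = 12.95 kHz, appears at 6.3 kHz.
92.5 kHz mod fs = 14.8 kHz.
14.8 kHz > fs/2 = 12.95 kHz, folds to fs − 14.8 kHz = 11.1 kHz.
Distinct values: {6.3 kHz, 6.5 kHz, 8.3 kHz, 11.1 kHz} → 4.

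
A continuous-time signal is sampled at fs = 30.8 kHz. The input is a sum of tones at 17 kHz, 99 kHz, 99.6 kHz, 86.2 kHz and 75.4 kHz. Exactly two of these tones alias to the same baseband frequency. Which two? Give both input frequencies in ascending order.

17 kHz, 75.4 kHz

fs/2 = 15.4 kHz.
17 kHz > fs/2 = 15.4 kHz, folds to fs − 17 kHz = 13.8 kHz.
99 kHz mod fs = 6.6 kHz.
6.6 kHz ≤ fs/2 = 15.4 kHz, appears at 6.6 kHz.
99.6 kHz mod fs = 7.2 kHz.
7.2 kHz ≤ fs/2 = 15.4 kHz, appears at 7.2 kHz.
86.2 kHz mod fs = 24.6 kHz.
24.6 kHz > fs/2 = 15.4 kHz, folds to fs − 24.6 kHz = 6.2 kHz.
75.4 kHz mod fs = 13.8 kHz.
13.8 kHz ≤ fs/2 = 15.4 kHz, appears at 13.8 kHz.
17 kHz and 75.4 kHz both map to 13.8 kHz.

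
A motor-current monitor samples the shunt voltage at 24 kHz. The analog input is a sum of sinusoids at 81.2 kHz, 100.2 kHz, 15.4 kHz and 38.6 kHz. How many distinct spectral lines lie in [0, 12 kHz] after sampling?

4

fs/2 = 12 kHz.
81.2 kHz mod fs = 9.2 kHz.
9.2 kHz ≤ fs/2 = 12 kHz, appears at 9.2 kHz.
100.2 kHz mod fs = 4.2 kHz.
4.2 kHz ≤ fs/2 = 12 kHz, appears at 4.2 kHz.
15.4 kHz > fs/2 = 12 kHz, folds to fs − 15.4 kHz = 8.6 kHz.
38.6 kHz mod fs = 14.6 kHz.
14.6 kHz > fs/2 = 12 kHz, folds to fs − 14.6 kHz = 9.4 kHz.
Distinct values: {4.2 kHz, 8.6 kHz, 9.2 kHz, 9.4 kHz} → 4.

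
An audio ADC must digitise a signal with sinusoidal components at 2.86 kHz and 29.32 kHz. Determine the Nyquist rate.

58.64 kHz

Highest-frequency component: 29.32 kHz.
Nyquist rate = 2 × 29.32 kHz = 58.64 kHz.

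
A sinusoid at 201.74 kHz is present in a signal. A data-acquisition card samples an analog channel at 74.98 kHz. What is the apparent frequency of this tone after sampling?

23.2 kHz

201.74 kHz mod fs = 51.78 kHz.
51.78 kHz > fs/2 = 37.49 kHz, folds to fs − 51.78 kHz = 23.2 kHz.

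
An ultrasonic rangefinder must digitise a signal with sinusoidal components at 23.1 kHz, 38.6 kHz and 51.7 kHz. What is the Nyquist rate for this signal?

Highest-frequency component: 51.7 kHz.
Nyquist rate = 2 × 51.7 kHz = 103.4 kHz.

103.4 kHz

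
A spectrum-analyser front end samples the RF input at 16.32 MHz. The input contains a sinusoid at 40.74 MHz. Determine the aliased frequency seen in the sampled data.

8.1 MHz

40.74 MHz mod fs = 8.1 MHz.
8.1 MHz ≤ fs/2 = 8.16 MHz, appears at 8.1 MHz.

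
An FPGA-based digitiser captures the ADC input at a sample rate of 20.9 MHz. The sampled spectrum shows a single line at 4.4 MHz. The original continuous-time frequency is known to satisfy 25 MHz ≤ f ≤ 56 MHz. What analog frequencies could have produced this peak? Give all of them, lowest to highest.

25.3 MHz, 37.4 MHz, 46.2 MHz

Frequencies that alias to 4.4 MHz are k·fs ± 4.4 MHz for integer k ≥ 0.
k=0: 4.4 MHz.
k=1: 16.5 MHz, 25.3 MHz.
k=2: 37.4 MHz, 46.2 MHz.
k=3: 58.3 MHz, 67.1 MHz.
Within [25 MHz, 56 MHz]: 25.3 MHz, 37.4 MHz, 46.2 MHz.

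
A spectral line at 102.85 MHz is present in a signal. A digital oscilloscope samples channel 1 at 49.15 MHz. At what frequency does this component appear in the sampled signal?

102.85 MHz mod fs = 4.55 MHz.
4.55 MHz ≤ fs/2 = 24.575 MHz, appears at 4.55 MHz.

4.55 MHz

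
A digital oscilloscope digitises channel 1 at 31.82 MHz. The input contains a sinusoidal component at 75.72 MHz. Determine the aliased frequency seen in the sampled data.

75.72 MHz mod fs = 12.08 MHz.
12.08 MHz ≤ fs/2 = 15.91 MHz, appears at 12.08 MHz.

12.08 MHz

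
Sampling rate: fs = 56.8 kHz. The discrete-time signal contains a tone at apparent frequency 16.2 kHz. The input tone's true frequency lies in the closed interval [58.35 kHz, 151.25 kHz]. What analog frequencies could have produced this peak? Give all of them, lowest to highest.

Frequencies that alias to 16.2 kHz are k·fs ± 16.2 kHz for integer k ≥ 0.
k=0: 16.2 kHz.
k=1: 40.6 kHz, 73 kHz.
k=2: 97.4 kHz, 129.8 kHz.
k=3: 154.2 kHz, 186.6 kHz.
Within [58.35 kHz, 151.25 kHz]: 73 kHz, 97.4 kHz, 129.8 kHz.

73 kHz, 97.4 kHz, 129.8 kHz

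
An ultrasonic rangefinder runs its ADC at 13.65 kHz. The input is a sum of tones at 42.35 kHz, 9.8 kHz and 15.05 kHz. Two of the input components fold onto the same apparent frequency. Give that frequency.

1.4 kHz

fs/2 = 6.825 kHz.
42.35 kHz mod fs = 1.4 kHz.
1.4 kHz ≤ fs/2 = 6.825 kHz, appears at 1.4 kHz.
9.8 kHz > fs/2 = 6.825 kHz, folds to fs − 9.8 kHz = 3.85 kHz.
15.05 kHz mod fs = 1.4 kHz.
1.4 kHz ≤ fs/2 = 6.825 kHz, appears at 1.4 kHz.
15.05 kHz and 42.35 kHz both map to 1.4 kHz.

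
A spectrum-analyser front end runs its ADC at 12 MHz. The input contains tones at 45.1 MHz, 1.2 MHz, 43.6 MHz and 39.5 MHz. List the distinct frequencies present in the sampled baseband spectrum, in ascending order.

1.2 MHz, 2.9 MHz, 3.5 MHz, 4.4 MHz

fs/2 = 6 MHz.
45.1 MHz mod fs = 9.1 MHz.
9.1 MHz > fs/2 = 6 MHz, folds to fs − 9.1 MHz = 2.9 MHz.
1.2 MHz ≤ fs/2 = 6 MHz, passes unchanged.
43.6 MHz mod fs = 7.6 MHz.
7.6 MHz > fs/2 = 6 MHz, folds to fs − 7.6 MHz = 4.4 MHz.
39.5 MHz mod fs = 3.5 MHz.
3.5 MHz ≤ fs/2 = 6 MHz, appears at 3.5 MHz.
Distinct values: {1.2 MHz, 2.9 MHz, 3.5 MHz, 4.4 MHz}.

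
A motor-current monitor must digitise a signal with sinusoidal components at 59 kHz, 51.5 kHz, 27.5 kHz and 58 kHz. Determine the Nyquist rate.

Highest-frequency component: 59 kHz.
Nyquist rate = 2 × 59 kHz = 118 kHz.

118 kHz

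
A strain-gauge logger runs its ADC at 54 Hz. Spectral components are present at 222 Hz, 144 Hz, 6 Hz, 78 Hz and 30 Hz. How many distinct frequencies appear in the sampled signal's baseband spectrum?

fs/2 = 27 Hz.
222 Hz mod fs = 6 Hz.
6 Hz ≤ fs/2 = 27 Hz, appears at 6 Hz.
144 Hz mod fs = 36 Hz.
36 Hz > fs/2 = 27 Hz, folds to fs − 36 Hz = 18 Hz.
6 Hz ≤ fs/2 = 27 Hz, passes unchanged.
78 Hz mod fs = 24 Hz.
24 Hz ≤ fs/2 = 27 Hz, appears at 24 Hz.
30 Hz > fs/2 = 27 Hz, folds to fs − 30 Hz = 24 Hz.
Distinct values: {6 Hz, 18 Hz, 24 Hz} → 3.

3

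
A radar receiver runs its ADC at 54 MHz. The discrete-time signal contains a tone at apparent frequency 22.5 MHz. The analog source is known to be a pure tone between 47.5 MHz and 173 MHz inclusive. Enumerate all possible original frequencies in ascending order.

Frequencies that alias to 22.5 MHz are k·fs ± 22.5 MHz for integer k ≥ 0.
k=0: 22.5 MHz.
k=1: 31.5 MHz, 76.5 MHz.
k=2: 85.5 MHz, 130.5 MHz.
k=3: 139.5 MHz, 184.5 MHz.
k=4: 193.5 MHz, 238.5 MHz.
Within [47.5 MHz, 173 MHz]: 76.5 MHz, 85.5 MHz, 130.5 MHz, 139.5 MHz.

76.5 MHz, 85.5 MHz, 130.5 MHz, 139.5 MHz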